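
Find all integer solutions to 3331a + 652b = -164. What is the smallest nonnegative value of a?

gcd(3331, 652) = 1.
1 divides -164, so solutions exist.
By Bézout, 3331·(-101) + 652·(516) = 1.
Scale by -164/1 = -164: (a₀, b₀) = (16564, -84624).
General solution: a = 16564 + 652t, b = -84624 - 3331t for integer t.
a ≥ 0: smallest is 16564 mod 652 = 264 (at t = -25), with b = -1349.

264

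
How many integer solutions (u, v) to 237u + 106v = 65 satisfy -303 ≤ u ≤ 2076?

23

gcd(237, 106) = 1.
By Bézout, 237×(17) + 106×(-38) = 1.
Particular solution: (45, -100).
General solution: u = 45 + 106t, v = -100 - 237t for integer t.
-303 ≤ 45 + 106t ≤ 2076 gives t ∈ [-3, 19], which is 23 values.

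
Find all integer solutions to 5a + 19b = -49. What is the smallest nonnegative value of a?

gcd(19, 5) = 1  (19 = 3×5 + 4, 5 = 1×4 + 1, 4 = 4×1).
1 divides -49, so solutions exist.
Back-substituting, 5×(4) + 19×(-1) = 1.
Scale by -49/1 = -49: (a₀, b₀) = (-196, 49).
General solution: a = -196 + 19t, b = 49 - 5t for integer t.
a ≥ 0: smallest is -196 mod 19 = 13 (at t = 11), with b = -6.

13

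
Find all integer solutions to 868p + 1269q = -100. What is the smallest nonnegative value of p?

380

gcd(1269, 868) = 1.
1 divides -100, so solutions exist.
By Bézout, 868·(250) + 1269·(-171) = 1.
Scale by -100/1 = -100: (p₀, q₀) = (-25000, 17100).
General solution: p = -25000 + 1269t, q = 17100 - 868t for integer t.
p ≥ 0: smallest is -25000 mod 1269 = 380 (at t = 20), with q = -260.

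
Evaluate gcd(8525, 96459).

11

gcd(96459, 8525) = 11  (96459 = 11*8525 + 2684, 8525 = 3*2684 + 473, 2684 = 5*473 + 319, 473 = 1*319 + 154, 319 = 2*154 + 11, 154 = 14*11).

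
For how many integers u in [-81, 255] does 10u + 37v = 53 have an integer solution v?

gcd(37, 10):
  37 = 3·10 + 7
  10 = 1·7 + 3
  7 = 2·3 + 1
  3 = 3·1
so gcd(37, 10) = 1.
Back-substitute for Bézout coefficients:
  1 = 7 - 2·3
  ... = 10·(-11) + 37·(3)
Scale by 53: particular solution (-583, 159); reduce u mod 37: (9, -1).
General solution: u = 9 + 37t, v = -1 - 10t for integer t.
-81 ≤ 9 + 37t ≤ 255 gives t ∈ [-2, 6], which is 9 values.

9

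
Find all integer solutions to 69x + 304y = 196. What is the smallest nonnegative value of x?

276

gcd(304, 69):
  304 = 4×69 + 28
  69 = 2×28 + 13
  28 = 2×13 + 2
  13 = 6×2 + 1
  2 = 2×1
so gcd(304, 69) = 1.
1 divides 196, so solutions exist.
Back-substitute for Bézout coefficients:
  1 = 13 - 6×2
  ... = 69×(141) + 304×(-32)
Scale by 196/1 = 196: (x₀, y₀) = (27636, -6272).
General solution: x = 27636 + 304t, y = -6272 - 69t for integer t.
x ≥ 0: smallest is 27636 mod 304 = 276 (at t = -90), with y = -62.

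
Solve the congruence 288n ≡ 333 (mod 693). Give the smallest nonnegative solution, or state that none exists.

18

gcd(693, 288) = 9  (693 = 2*288 + 117, 288 = 2*117 + 54, 117 = 2*54 + 9, 54 = 6*9).
9 divides 333, so solutions exist.
Back-substituting, 288*(-12) + 693*(5) = 9.
So 288*(-12) ≡ 9 (mod 693); multiply by 37: n ≡ -444 (mod 77).
Smallest nonnegative: n = -444 mod 77 = 18.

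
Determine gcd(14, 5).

gcd(14, 5):
  14 = 2·5 + 4
  5 = 1·4 + 1
  4 = 4·1
so gcd(14, 5) = 1.

1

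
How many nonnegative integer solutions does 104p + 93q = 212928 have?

22

gcd(104, 93) = 1.
By Bézout, 104*(17) + 93*(-19) = 1.
One solution: (30, 2256).
General: p = 30 + 93t, q = 2256 - 104t.
p ≥ 0 ⇒ t ≥ 0; q ≥ 0 ⇒ t ≤ 21. So t ∈ [0, 21]: 22 solutions.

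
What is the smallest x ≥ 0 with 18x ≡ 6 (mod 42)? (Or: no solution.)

5

gcd(42, 18) = 6  (42 = 2·18 + 6, 18 = 3·6).
6 divides 6, so solutions exist.
Back-substituting, 18·(-2) + 42·(1) = 6.
So 18·(-2) ≡ 6 (mod 42); multiply by 1: x ≡ -2 (mod 7).
Smallest nonnegative: x = -2 mod 7 = 5.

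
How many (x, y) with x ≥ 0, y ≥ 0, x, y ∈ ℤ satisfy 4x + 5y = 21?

1

gcd(5, 4):
  5 = 1×4 + 1
  4 = 4×1
so gcd(5, 4) = 1.
Back-substitute for Bézout coefficients:
  1 = 5 - 1×4
  ... = 4×(-1) + 5×(1)
Scale by 21: one solution is (-21, 21). Reduce x mod 5: (4, 1).
General: x = 4 + 5t, y = 1 - 4t.
x ≥ 0 ⇒ t ≥ 0; y ≥ 0 ⇒ t ≤ 0. So t ∈ [0, 0]: 1 solution.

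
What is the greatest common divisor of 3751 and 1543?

1

gcd(3751, 1543) = 1  (3751 = 2*1543 + 665, 1543 = 2*665 + 213, 665 = 3*213 + 26, 213 = 8*26 + 5, 26 = 5*5 + 1, 5 = 5*1).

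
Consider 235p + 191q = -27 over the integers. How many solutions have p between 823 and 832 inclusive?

0

gcd(235, 191) = 1  (235 = 1·191 + 44, 191 = 4·44 + 15, 44 = 2·15 + 14, 15 = 1·14 + 1, 14 = 14·1).
Back-substituting, 235·(-13) + 191·(16) = 1.
Scale by -27: particular solution (351, -432); reduce p mod 191: (160, -197).
General solution: p = 160 + 191t, q = -197 - 235t for integer t.
823 ≤ 160 + 191t ≤ 832 gives t ∈ [4, 3], which is 0 values.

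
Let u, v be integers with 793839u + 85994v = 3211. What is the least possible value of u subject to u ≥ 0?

gcd(793839, 85994) = 19.
19 divides 3211, so solutions exist.
By Bézout, 793839·(549) + 85994·(-5068) = 19.
Scale by 3211/19 = 169: (u₀, v₀) = (92781, -856492).
General solution: u = 92781 + 4526t, v = -856492 - 41781t for integer t.
u ≥ 0: smallest is 92781 mod 4526 = 2261 (at t = -20), with v = -20872.

2261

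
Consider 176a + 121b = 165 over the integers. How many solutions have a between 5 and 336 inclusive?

30

gcd(176, 121):
  176 = 1·121 + 55
  121 = 2·55 + 11
  55 = 5·11
so gcd(176, 121) = 11.
Back-substitute for Bézout coefficients:
  11 = 121 - 2·55
  ... = 176·(-2) + 121·(3)
Scale by 15: particular solution (-30, 45); reduce a mod 11: (3, -3).
General solution: a = 3 + 11t, b = -3 - 16t for integer t.
5 ≤ 3 + 11t ≤ 336 gives t ∈ [1, 30], which is 30 values.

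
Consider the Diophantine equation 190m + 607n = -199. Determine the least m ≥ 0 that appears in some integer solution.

gcd(607, 190) = 1.
1 divides -199, so solutions exist.
By Bézout, 190·(246) + 607·(-77) = 1.
Scale by -199/1 = -199: (m₀, n₀) = (-48954, 15323).
General solution: m = -48954 + 607t, n = 15323 - 190t for integer t.
m ≥ 0: smallest is -48954 mod 607 = 213 (at t = 81), with n = -67.

213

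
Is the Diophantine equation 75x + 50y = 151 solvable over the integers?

gcd(75, 50):
  75 = 1·50 + 25
  50 = 2·25
so gcd(75, 50) = 25.
25 does not divide 151 (remainder 1), so no integer solutions.

no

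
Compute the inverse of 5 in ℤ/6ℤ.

5

gcd(6, 5):
  6 = 1*5 + 1
  5 = 5*1
so gcd(6, 5) = 1.
Back-substitute for Bézout coefficients:
  1 = 6 - 1*5
  ... = 5*(-1) + 6*(1)
So 5*-1 ≡ 1 (mod 6), and -1 mod 6 = 5.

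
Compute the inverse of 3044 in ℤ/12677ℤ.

gcd(12677, 3044):
  12677 = 4*3044 + 501
  3044 = 6*501 + 38
  501 = 13*38 + 7
  38 = 5*7 + 3
  7 = 2*3 + 1
  3 = 3*1
so gcd(12677, 3044) = 1.
Back-substitute for Bézout coefficients:
  1 = 7 - 2*3
  ... = 3044*(-3669) + 12677*(881)
So 3044*-3669 ≡ 1 (mod 12677), and -3669 mod 12677 = 9008.

9008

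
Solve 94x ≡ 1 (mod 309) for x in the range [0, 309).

gcd(309, 94) = 1.
By Bézout, 94·(-23) + 309·(7) = 1.
So 94·-23 ≡ 1 (mod 309), and -23 mod 309 = 286.

286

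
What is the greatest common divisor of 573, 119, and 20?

gcd(573, 119) = 1  (573 = 4×119 + 97, 119 = 1×97 + 22, 97 = 4×22 + 9, 22 = 2×9 + 4, 9 = 2×4 + 1, 4 = 4×1).
gcd(1, 20) = 1.

1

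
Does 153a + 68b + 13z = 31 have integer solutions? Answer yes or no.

yes

gcd(153, 68):
  153 = 2×68 + 17
  68 = 4×17
so gcd(153, 68) = 17.
gcd(17, 13) = 1.
1 divides 31, so integer solutions exist.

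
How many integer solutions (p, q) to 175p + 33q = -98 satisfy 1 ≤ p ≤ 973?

30

gcd(175, 33):
  175 = 5×33 + 10
  33 = 3×10 + 3
  10 = 3×3 + 1
  3 = 3×1
so gcd(175, 33) = 1.
Back-substitute for Bézout coefficients:
  1 = 10 - 3×3
  ... = 175×(10) + 33×(-53)
Scale by -98: particular solution (-980, 5194); reduce p mod 33: (10, -56).
General solution: p = 10 + 33t, q = -56 - 175t for integer t.
1 ≤ 10 + 33t ≤ 973 gives t ∈ [0, 29], which is 30 values.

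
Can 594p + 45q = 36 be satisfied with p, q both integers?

yes

gcd(594, 45) = 9.
9 divides 36, so integer solutions exist.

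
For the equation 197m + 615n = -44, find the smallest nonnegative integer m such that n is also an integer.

gcd(615, 197) = 1.
1 divides -44, so solutions exist.
By Bézout, 197*(128) + 615*(-41) = 1.
Scale by -44/1 = -44: (m₀, n₀) = (-5632, 1804).
General solution: m = -5632 + 615t, n = 1804 - 197t for integer t.
m ≥ 0: smallest is -5632 mod 615 = 518 (at t = 10), with n = -166.

518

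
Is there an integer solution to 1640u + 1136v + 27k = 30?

yes

gcd(1640, 1136) = 8  (1640 = 1×1136 + 504, 1136 = 2×504 + 128, 504 = 3×128 + 120, 128 = 1×120 + 8, 120 = 15×8).
gcd(8, 27) = 1.
1 divides 30, so integer solutions exist.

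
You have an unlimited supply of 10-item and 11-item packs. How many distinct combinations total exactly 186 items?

Need nonnegative integers with 10j + 11k = 186.
gcd(10, 11) = 1, and 10·(-1) + 11·(1) = 1.
So (j₀, k₀) = (-186, 186); general j = -186 + 11t, k = 186 - 10t.
j ≥ 0 ⇒ t ≥ 17; k ≥ 0 ⇒ t ≤ 18. That's 2 values of t.

2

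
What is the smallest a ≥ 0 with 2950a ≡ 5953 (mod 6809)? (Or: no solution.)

309

gcd(6809, 2950):
  6809 = 2×2950 + 909
  2950 = 3×909 + 223
  909 = 4×223 + 17
  223 = 13×17 + 2
  17 = 8×2 + 1
  2 = 2×1
so gcd(6809, 2950) = 1.
1 divides 5953, so solutions exist.
Back-substitute for Bézout coefficients:
  1 = 17 - 8×2
  ... = 2950×(-3206) + 6809×(1389)
So 2950×(-3206) ≡ 1 (mod 6809); multiply by 5953: a ≡ -19085318 (mod 6809).
Smallest nonnegative: a = -19085318 mod 6809 = 309.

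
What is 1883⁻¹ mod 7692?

7067

gcd(7692, 1883) = 1.
By Bézout, 1883·(-625) + 7692·(153) = 1.
So 1883·-625 ≡ 1 (mod 7692), and -625 mod 7692 = 7067.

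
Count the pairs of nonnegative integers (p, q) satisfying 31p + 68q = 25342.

gcd(68, 31) = 1.
By Bézout, 31*(11) + 68*(-5) = 1.
One solution: (30, 359).
General: p = 30 + 68t, q = 359 - 31t.
p ≥ 0 ⇒ t ≥ 0; q ≥ 0 ⇒ t ≤ 11. So t ∈ [0, 11]: 12 solutions.

12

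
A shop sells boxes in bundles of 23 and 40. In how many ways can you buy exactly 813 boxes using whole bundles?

Need nonnegative integers with 23j + 40k = 813.
gcd(23, 40) = 1, and 23·(7) + 40·(-4) = 1.
So (j₀, k₀) = (5691, -3252); general j = 5691 + 40t, k = -3252 - 23t.
j ≥ 0 ⇒ t ≥ -142; k ≥ 0 ⇒ t ≤ -142. That's 1 value of t.

1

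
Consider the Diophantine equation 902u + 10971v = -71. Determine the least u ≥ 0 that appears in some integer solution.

gcd(10971, 902):
  10971 = 12*902 + 147
  902 = 6*147 + 20
  147 = 7*20 + 7
  20 = 2*7 + 6
  7 = 1*6 + 1
  6 = 6*1
so gcd(10971, 902) = 1.
1 divides -71, so solutions exist.
Back-substitute for Bézout coefficients:
  1 = 7 - 1*6
  ... = 902*(-1642) + 10971*(135)
Scale by -71/1 = -71: (u₀, v₀) = (116582, -9585).
General solution: u = 116582 + 10971t, v = -9585 - 902t for integer t.
u ≥ 0: smallest is 116582 mod 10971 = 6872 (at t = -10), with v = -565.

6872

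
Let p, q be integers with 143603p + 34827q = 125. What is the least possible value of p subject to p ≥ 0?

23191

gcd(143603, 34827):
  143603 = 4×34827 + 4295
  34827 = 8×4295 + 467
  4295 = 9×467 + 92
  467 = 5×92 + 7
  92 = 13×7 + 1
  7 = 7×1
so gcd(143603, 34827) = 1.
1 divides 125, so solutions exist.
Back-substitute for Bézout coefficients:
  1 = 92 - 13×7
  ... = 143603×(4922) + 34827×(-20295)
Scale by 125/1 = 125: (p₀, q₀) = (615250, -2536875).
General solution: p = 615250 + 34827t, q = -2536875 - 143603t for integer t.
p ≥ 0: smallest is 615250 mod 34827 = 23191 (at t = -17), with q = -95624.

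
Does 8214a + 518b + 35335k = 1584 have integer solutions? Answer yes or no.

gcd(8214, 518) = 74  (8214 = 15×518 + 444, 518 = 1×444 + 74, 444 = 6×74).
gcd(74, 35335) = 37.
37 does not divide 1584 (remainder 30), so no integer solutions.

no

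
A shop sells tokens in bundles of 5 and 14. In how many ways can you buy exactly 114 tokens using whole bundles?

Need nonnegative integers with 5j + 14k = 114.
gcd(5, 14) = 1, and 5·(3) + 14·(-1) = 1.
So (j₀, k₀) = (342, -114); general j = 342 + 14t, k = -114 - 5t.
j ≥ 0 ⇒ t ≥ -24; k ≥ 0 ⇒ t ≤ -23. That's 2 values of t.

2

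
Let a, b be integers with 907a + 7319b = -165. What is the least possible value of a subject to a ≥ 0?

gcd(7319, 907) = 1  (7319 = 8×907 + 63, 907 = 14×63 + 25, 63 = 2×25 + 13, 25 = 1×13 + 12, 13 = 1×12 + 1, 12 = 12×1).
1 divides -165, so solutions exist.
Back-substituting, 907×(-581) + 7319×(72) = 1.
Scale by -165/1 = -165: (a₀, b₀) = (95865, -11880).
General solution: a = 95865 + 7319t, b = -11880 - 907t for integer t.
a ≥ 0: smallest is 95865 mod 7319 = 718 (at t = -13), with b = -89.

718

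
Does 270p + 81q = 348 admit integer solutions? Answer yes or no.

no

gcd(270, 81) = 27.
27 does not divide 348 (remainder 24), so no integer solutions.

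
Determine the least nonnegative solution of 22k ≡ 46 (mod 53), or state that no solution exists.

gcd(53, 22):
  53 = 2×22 + 9
  22 = 2×9 + 4
  9 = 2×4 + 1
  4 = 4×1
so gcd(53, 22) = 1.
1 divides 46, so solutions exist.
Back-substitute for Bézout coefficients:
  1 = 9 - 2×4
  ... = 22×(-12) + 53×(5)
So 22×(-12) ≡ 1 (mod 53); multiply by 46: k ≡ -552 (mod 53).
Smallest nonnegative: k = -552 mod 53 = 31.

31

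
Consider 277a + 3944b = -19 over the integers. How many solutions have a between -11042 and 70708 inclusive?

21

gcd(3944, 277) = 1  (3944 = 14×277 + 66, 277 = 4×66 + 13, 66 = 5×13 + 1, 13 = 13×1).
Back-substituting, 277×(-299) + 3944×(21) = 1.
Scale by -19: particular solution (5681, -399); reduce a mod 3944: (1737, -122).
General solution: a = 1737 + 3944t, b = -122 - 277t for integer t.
-11042 ≤ 1737 + 3944t ≤ 70708 gives t ∈ [-3, 17], which is 21 values.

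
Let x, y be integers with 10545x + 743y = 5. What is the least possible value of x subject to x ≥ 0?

gcd(10545, 743) = 1.
1 divides 5, so solutions exist.
By Bézout, 10545×(-239) + 743×(3392) = 1.
Scale by 5/1 = 5: (x₀, y₀) = (-1195, 16960).
General solution: x = -1195 + 743t, y = 16960 - 10545t for integer t.
x ≥ 0: smallest is -1195 mod 743 = 291 (at t = 2), with y = -4130.

291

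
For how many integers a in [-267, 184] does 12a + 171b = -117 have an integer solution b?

8

gcd(171, 12):
  171 = 14×12 + 3
  12 = 4×3
so gcd(171, 12) = 3.
Back-substitute for Bézout coefficients:
  3 = 171 - 14×12
  ... = 12×(-14) + 171×(1)
Scale by -39: particular solution (546, -39); reduce a mod 57: (33, -3).
General solution: a = 33 + 57t, b = -3 - 4t for integer t.
-267 ≤ 33 + 57t ≤ 184 gives t ∈ [-5, 2], which is 8 values.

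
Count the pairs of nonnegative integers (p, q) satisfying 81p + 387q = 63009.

18

gcd(387, 81) = 9  (387 = 4*81 + 63, 81 = 1*63 + 18, 63 = 3*18 + 9, 18 = 2*9).
Back-substituting, 81*(-19) + 387*(4) = 9.
Scale by 7001: one solution is (-133019, 28004). Reduce p mod 43: (23, 158).
General: p = 23 + 43t, q = 158 - 9t.
p ≥ 0 ⇒ t ≥ 0; q ≥ 0 ⇒ t ≤ 17. So t ∈ [0, 17]: 18 solutions.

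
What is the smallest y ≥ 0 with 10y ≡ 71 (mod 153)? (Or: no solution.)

gcd(153, 10) = 1.
1 divides 71, so solutions exist.
By Bézout, 10×(46) + 153×(-3) = 1.
So 10×(46) ≡ 1 (mod 153); multiply by 71: y ≡ 3266 (mod 153).
Smallest nonnegative: y = 3266 mod 153 = 53.

53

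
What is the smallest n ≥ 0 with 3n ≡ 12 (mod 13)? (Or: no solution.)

4

gcd(13, 3) = 1  (13 = 4×3 + 1, 3 = 3×1).
1 divides 12, so solutions exist.
Back-substituting, 3×(-4) + 13×(1) = 1.
So 3×(-4) ≡ 1 (mod 13); multiply by 12: n ≡ -48 (mod 13).
Smallest nonnegative: n = -48 mod 13 = 4.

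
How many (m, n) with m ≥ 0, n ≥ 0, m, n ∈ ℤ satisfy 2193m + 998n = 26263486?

gcd(2193, 998):
  2193 = 2×998 + 197
  998 = 5×197 + 13
  197 = 15×13 + 2
  13 = 6×2 + 1
  2 = 2×1
so gcd(2193, 998) = 1.
Back-substitute for Bézout coefficients:
  1 = 13 - 6×2
  ... = 2193×(-461) + 998×(1013)
Scale by 26263486: one solution is (-12107467046, 26604911318). Reduce m mod 998: (492, 25235).
General: m = 492 + 998t, n = 25235 - 2193t.
m ≥ 0 ⇒ t ≥ 0; n ≥ 0 ⇒ t ≤ 11. So t ∈ [0, 11]: 12 solutions.

12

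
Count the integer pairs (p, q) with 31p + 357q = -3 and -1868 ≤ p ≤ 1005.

8

gcd(357, 31) = 1  (357 = 11*31 + 16, 31 = 1*16 + 15, 16 = 1*15 + 1, 15 = 15*1).
Back-substituting, 31*(-23) + 357*(2) = 1.
Scale by -3: particular solution (69, -6); reduce p mod 357: (69, -6).
General solution: p = 69 + 357t, q = -6 - 31t for integer t.
-1868 ≤ 69 + 357t ≤ 1005 gives t ∈ [-5, 2], which is 8 values.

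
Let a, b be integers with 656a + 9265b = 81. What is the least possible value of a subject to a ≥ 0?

9251

gcd(9265, 656) = 1  (9265 = 14·656 + 81, 656 = 8·81 + 8, 81 = 10·8 + 1, 8 = 8·1).
1 divides 81, so solutions exist.
Back-substituting, 656·(-1144) + 9265·(81) = 1.
Scale by 81/1 = 81: (a₀, b₀) = (-92664, 6561).
General solution: a = -92664 + 9265t, b = 6561 - 656t for integer t.
a ≥ 0: smallest is -92664 mod 9265 = 9251 (at t = 11), with b = -655.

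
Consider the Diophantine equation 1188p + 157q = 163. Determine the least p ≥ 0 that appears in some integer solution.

gcd(1188, 157) = 1  (1188 = 7×157 + 89, 157 = 1×89 + 68, 89 = 1×68 + 21, 68 = 3×21 + 5, 21 = 4×5 + 1, 5 = 5×1).
1 divides 163, so solutions exist.
Back-substituting, 1188×(30) + 157×(-227) = 1.
Scale by 163/1 = 163: (p₀, q₀) = (4890, -37001).
General solution: p = 4890 + 157t, q = -37001 - 1188t for integer t.
p ≥ 0: smallest is 4890 mod 157 = 23 (at t = -31), with q = -173.

23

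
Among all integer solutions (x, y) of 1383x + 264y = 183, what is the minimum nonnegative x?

49

gcd(1383, 264):
  1383 = 5*264 + 63
  264 = 4*63 + 12
  63 = 5*12 + 3
  12 = 4*3
so gcd(1383, 264) = 3.
3 divides 183, so solutions exist.
Back-substitute for Bézout coefficients:
  3 = 63 - 5*12
  ... = 1383*(21) + 264*(-110)
Scale by 183/3 = 61: (x₀, y₀) = (1281, -6710).
General solution: x = 1281 + 88t, y = -6710 - 461t for integer t.
x ≥ 0: smallest is 1281 mod 88 = 49 (at t = -14), with y = -256.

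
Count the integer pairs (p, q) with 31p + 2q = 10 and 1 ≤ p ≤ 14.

gcd(31, 2) = 1.
By Bézout, 31×(1) + 2×(-15) = 1.
Particular solution: (0, 5).
General solution: p = 0 + 2t, q = 5 - 31t for integer t.
1 ≤ 0 + 2t ≤ 14 gives t ∈ [1, 7], which is 7 values.

7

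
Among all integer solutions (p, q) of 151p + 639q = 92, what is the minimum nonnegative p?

26

gcd(639, 151):
  639 = 4*151 + 35
  151 = 4*35 + 11
  35 = 3*11 + 2
  11 = 5*2 + 1
  2 = 2*1
so gcd(639, 151) = 1.
1 divides 92, so solutions exist.
Back-substitute for Bézout coefficients:
  1 = 11 - 5*2
  ... = 151*(292) + 639*(-69)
Scale by 92/1 = 92: (p₀, q₀) = (26864, -6348).
General solution: p = 26864 + 639t, q = -6348 - 151t for integer t.
p ≥ 0: smallest is 26864 mod 639 = 26 (at t = -42), with q = -6.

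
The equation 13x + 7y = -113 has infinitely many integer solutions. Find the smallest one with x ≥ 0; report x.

1

gcd(13, 7):
  13 = 1*7 + 6
  7 = 1*6 + 1
  6 = 6*1
so gcd(13, 7) = 1.
1 divides -113, so solutions exist.
Back-substitute for Bézout coefficients:
  1 = 7 - 1*6
  ... = 13*(-1) + 7*(2)
Scale by -113/1 = -113: (x₀, y₀) = (113, -226).
General solution: x = 113 + 7t, y = -226 - 13t for integer t.
x ≥ 0: smallest is 113 mod 7 = 1 (at t = -16), with y = -18.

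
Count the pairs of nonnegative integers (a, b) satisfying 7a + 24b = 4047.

gcd(24, 7) = 1.
By Bézout, 7×(7) + 24×(-2) = 1.
One solution: (9, 166).
General: a = 9 + 24t, b = 166 - 7t.
a ≥ 0 ⇒ t ≥ 0; b ≥ 0 ⇒ t ≤ 23. So t ∈ [0, 23]: 24 solutions.

24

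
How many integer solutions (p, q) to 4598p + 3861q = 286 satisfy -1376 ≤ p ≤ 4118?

15

gcd(4598, 3861) = 11  (4598 = 1×3861 + 737, 3861 = 5×737 + 176, 737 = 4×176 + 33, 176 = 5×33 + 11, 33 = 3×11).
Back-substituting, 4598×(-110) + 3861×(131) = 11.
Scale by 26: particular solution (-2860, 3406); reduce p mod 351: (299, -356).
General solution: p = 299 + 351t, q = -356 - 418t for integer t.
-1376 ≤ 299 + 351t ≤ 4118 gives t ∈ [-4, 10], which is 15 values.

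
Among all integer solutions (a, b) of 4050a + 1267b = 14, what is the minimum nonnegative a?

112

gcd(4050, 1267) = 1.
1 divides 14, so solutions exist.
By Bézout, 4050*(-173) + 1267*(553) = 1.
Scale by 14/1 = 14: (a₀, b₀) = (-2422, 7742).
General solution: a = -2422 + 1267t, b = 7742 - 4050t for integer t.
a ≥ 0: smallest is -2422 mod 1267 = 112 (at t = 2), with b = -358.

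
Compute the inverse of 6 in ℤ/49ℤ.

gcd(49, 6) = 1  (49 = 8*6 + 1, 6 = 6*1).
Back-substituting, 6*(-8) + 49*(1) = 1.
So 6*-8 ≡ 1 (mod 49), and -8 mod 49 = 41.

41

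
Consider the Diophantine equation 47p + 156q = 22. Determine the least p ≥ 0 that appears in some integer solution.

110

gcd(156, 47) = 1.
1 divides 22, so solutions exist.
By Bézout, 47·(-73) + 156·(22) = 1.
Scale by 22/1 = 22: (p₀, q₀) = (-1606, 484).
General solution: p = -1606 + 156t, q = 484 - 47t for integer t.
p ≥ 0: smallest is -1606 mod 156 = 110 (at t = 11), with q = -33.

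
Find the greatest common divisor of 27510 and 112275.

15

gcd(112275, 27510) = 15  (112275 = 4×27510 + 2235, 27510 = 12×2235 + 690, 2235 = 3×690 + 165, 690 = 4×165 + 30, 165 = 5×30 + 15, 30 = 2×15).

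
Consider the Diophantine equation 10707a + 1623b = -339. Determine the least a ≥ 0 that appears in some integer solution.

3

gcd(10707, 1623) = 3  (10707 = 6·1623 + 969, 1623 = 1·969 + 654, 969 = 1·654 + 315, 654 = 2·315 + 24, 315 = 13·24 + 3, 24 = 8·3).
3 divides -339, so solutions exist.
Back-substituting, 10707·(67) + 1623·(-442) = 3.
Scale by -339/3 = -113: (a₀, b₀) = (-7571, 49946).
General solution: a = -7571 + 541t, b = 49946 - 3569t for integer t.
a ≥ 0: smallest is -7571 mod 541 = 3 (at t = 14), with b = -20.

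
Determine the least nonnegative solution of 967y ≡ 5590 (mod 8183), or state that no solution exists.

6234

gcd(8183, 967):
  8183 = 8·967 + 447
  967 = 2·447 + 73
  447 = 6·73 + 9
  73 = 8·9 + 1
  9 = 9·1
so gcd(8183, 967) = 1.
1 divides 5590, so solutions exist.
Back-substitute for Bézout coefficients:
  1 = 73 - 8·9
  ... = 967·(897) + 8183·(-106)
So 967·(897) ≡ 1 (mod 8183); multiply by 5590: y ≡ 5014230 (mod 8183).
Smallest nonnegative: y = 5014230 mod 8183 = 6234.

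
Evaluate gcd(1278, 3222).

gcd(3222, 1278) = 18  (3222 = 2·1278 + 666, 1278 = 1·666 + 612, 666 = 1·612 + 54, 612 = 11·54 + 18, 54 = 3·18).

18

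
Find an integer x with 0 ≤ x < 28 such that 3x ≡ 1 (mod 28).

gcd(28, 3) = 1.
By Bézout, 3*(-9) + 28*(1) = 1.
So 3*-9 ≡ 1 (mod 28), and -9 mod 28 = 19.

19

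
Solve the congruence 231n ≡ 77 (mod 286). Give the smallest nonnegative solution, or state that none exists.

gcd(286, 231) = 11  (286 = 1*231 + 55, 231 = 4*55 + 11, 55 = 5*11).
11 divides 77, so solutions exist.
Back-substituting, 231*(5) + 286*(-4) = 11.
So 231*(5) ≡ 11 (mod 286); multiply by 7: n ≡ 35 (mod 26).
Smallest nonnegative: n = 35 mod 26 = 9.

9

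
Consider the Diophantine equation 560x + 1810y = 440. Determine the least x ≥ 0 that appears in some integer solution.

gcd(1810, 560) = 10.
10 divides 440, so solutions exist.
By Bézout, 560*(-42) + 1810*(13) = 10.
Scale by 440/10 = 44: (x₀, y₀) = (-1848, 572).
General solution: x = -1848 + 181t, y = 572 - 56t for integer t.
x ≥ 0: smallest is -1848 mod 181 = 143 (at t = 11), with y = -44.

143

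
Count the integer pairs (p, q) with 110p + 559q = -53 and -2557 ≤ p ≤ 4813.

14

gcd(559, 110) = 1  (559 = 5×110 + 9, 110 = 12×9 + 2, 9 = 4×2 + 1, 2 = 2×1).
Back-substituting, 110×(-249) + 559×(49) = 1.
Scale by -53: particular solution (13197, -2597); reduce p mod 559: (340, -67).
General solution: p = 340 + 559t, q = -67 - 110t for integer t.
-2557 ≤ 340 + 559t ≤ 4813 gives t ∈ [-5, 8], which is 14 values.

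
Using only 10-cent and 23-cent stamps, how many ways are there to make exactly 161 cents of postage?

Need nonnegative integers with 10j + 23k = 161.
gcd(10, 23) = 1, and 10·(7) + 23·(-3) = 1.
So (j₀, k₀) = (1127, -483); general j = 1127 + 23t, k = -483 - 10t.
j ≥ 0 ⇒ t ≥ -49; k ≥ 0 ⇒ t ≤ -49. That's 1 value of t.

1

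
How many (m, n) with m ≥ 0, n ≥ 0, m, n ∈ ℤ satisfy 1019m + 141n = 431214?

gcd(1019, 141) = 1.
By Bézout, 1019*(-22) + 141*(159) = 1.
One solution: (54, 2668).
General: m = 54 + 141t, n = 2668 - 1019t.
m ≥ 0 ⇒ t ≥ 0; n ≥ 0 ⇒ t ≤ 2. So t ∈ [0, 2]: 3 solutions.

3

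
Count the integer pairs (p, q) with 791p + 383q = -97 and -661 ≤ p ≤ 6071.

gcd(791, 383) = 1.
By Bézout, 791·(46) + 383·(-95) = 1.
Particular solution: (134, -277).
General solution: p = 134 + 383t, q = -277 - 791t for integer t.
-661 ≤ 134 + 383t ≤ 6071 gives t ∈ [-2, 15], which is 18 values.

18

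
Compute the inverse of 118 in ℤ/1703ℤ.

534

gcd(1703, 118) = 1  (1703 = 14·118 + 51, 118 = 2·51 + 16, 51 = 3·16 + 3, 16 = 5·3 + 1, 3 = 3·1).
Back-substituting, 118·(534) + 1703·(-37) = 1.
So 118·534 ≡ 1 (mod 1703), and 534 mod 1703 = 534.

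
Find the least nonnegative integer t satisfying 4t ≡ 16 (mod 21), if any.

4

gcd(21, 4):
  21 = 5×4 + 1
  4 = 4×1
so gcd(21, 4) = 1.
1 divides 16, so solutions exist.
Back-substitute for Bézout coefficients:
  1 = 21 - 5×4
  ... = 4×(-5) + 21×(1)
So 4×(-5) ≡ 1 (mod 21); multiply by 16: t ≡ -80 (mod 21).
Smallest nonnegative: t = -80 mod 21 = 4.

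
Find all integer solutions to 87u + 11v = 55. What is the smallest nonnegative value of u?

gcd(87, 11):
  87 = 7*11 + 10
  11 = 1*10 + 1
  10 = 10*1
so gcd(87, 11) = 1.
1 divides 55, so solutions exist.
Back-substitute for Bézout coefficients:
  1 = 11 - 1*10
  ... = 87*(-1) + 11*(8)
Scale by 55/1 = 55: (u₀, v₀) = (-55, 440).
General solution: u = -55 + 11t, v = 440 - 87t for integer t.
u ≥ 0: smallest is -55 mod 11 = 0 (at t = 5), with v = 5.

0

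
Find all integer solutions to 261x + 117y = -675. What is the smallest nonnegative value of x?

1

gcd(261, 117):
  261 = 2*117 + 27
  117 = 4*27 + 9
  27 = 3*9
so gcd(261, 117) = 9.
9 divides -675, so solutions exist.
Back-substitute for Bézout coefficients:
  9 = 117 - 4*27
  ... = 261*(-4) + 117*(9)
Scale by -675/9 = -75: (x₀, y₀) = (300, -675).
General solution: x = 300 + 13t, y = -675 - 29t for integer t.
x ≥ 0: smallest is 300 mod 13 = 1 (at t = -23), with y = -8.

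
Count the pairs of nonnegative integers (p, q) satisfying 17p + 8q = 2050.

15

gcd(17, 8) = 1  (17 = 2×8 + 1, 8 = 8×1).
Back-substituting, 17×(1) + 8×(-2) = 1.
Scale by 2050: one solution is (2050, -4100). Reduce p mod 8: (2, 252).
General: p = 2 + 8t, q = 252 - 17t.
p ≥ 0 ⇒ t ≥ 0; q ≥ 0 ⇒ t ≤ 14. So t ∈ [0, 14]: 15 solutions.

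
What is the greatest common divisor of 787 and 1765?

1

gcd(1765, 787):
  1765 = 2·787 + 191
  787 = 4·191 + 23
  191 = 8·23 + 7
  23 = 3·7 + 2
  7 = 3·2 + 1
  2 = 2·1
so gcd(1765, 787) = 1.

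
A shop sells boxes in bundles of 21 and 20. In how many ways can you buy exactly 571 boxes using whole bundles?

Need nonnegative integers with 21j + 20k = 571.
gcd(21, 20) = 1, and 21·(1) + 20·(-1) = 1.
So (j₀, k₀) = (571, -571); general j = 571 + 20t, k = -571 - 21t.
j ≥ 0 ⇒ t ≥ -28; k ≥ 0 ⇒ t ≤ -28. That's 1 value of t.

1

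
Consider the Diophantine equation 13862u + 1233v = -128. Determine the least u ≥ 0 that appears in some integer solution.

gcd(13862, 1233) = 1  (13862 = 11*1233 + 299, 1233 = 4*299 + 37, 299 = 8*37 + 3, 37 = 12*3 + 1, 3 = 3*1).
1 divides -128, so solutions exist.
Back-substituting, 13862*(-400) + 1233*(4497) = 1.
Scale by -128/1 = -128: (u₀, v₀) = (51200, -575616).
General solution: u = 51200 + 1233t, v = -575616 - 13862t for integer t.
u ≥ 0: smallest is 51200 mod 1233 = 647 (at t = -41), with v = -7274.

647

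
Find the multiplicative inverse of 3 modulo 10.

gcd(10, 3):
  10 = 3×3 + 1
  3 = 3×1
so gcd(10, 3) = 1.
Back-substitute for Bézout coefficients:
  1 = 10 - 3×3
  ... = 3×(-3) + 10×(1)
So 3×-3 ≡ 1 (mod 10), and -3 mod 10 = 7.

7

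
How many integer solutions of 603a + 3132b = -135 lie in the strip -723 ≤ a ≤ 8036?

26

gcd(3132, 603):
  3132 = 5×603 + 117
  603 = 5×117 + 18
  117 = 6×18 + 9
  18 = 2×9
so gcd(3132, 603) = 9.
Back-substitute for Bézout coefficients:
  9 = 117 - 6×18
  ... = 603×(-161) + 3132×(31)
Scale by -15: particular solution (2415, -465); reduce a mod 348: (327, -63).
General solution: a = 327 + 348t, b = -63 - 67t for integer t.
-723 ≤ 327 + 348t ≤ 8036 gives t ∈ [-3, 22], which is 26 values.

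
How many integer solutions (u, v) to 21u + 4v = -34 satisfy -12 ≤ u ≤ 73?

21

gcd(21, 4):
  21 = 5×4 + 1
  4 = 4×1
so gcd(21, 4) = 1.
Back-substitute for Bézout coefficients:
  1 = 21 - 5×4
  ... = 21×(1) + 4×(-5)
Scale by -34: particular solution (-34, 170); reduce u mod 4: (2, -19).
General solution: u = 2 + 4t, v = -19 - 21t for integer t.
-12 ≤ 2 + 4t ≤ 73 gives t ∈ [-3, 17], which is 21 values.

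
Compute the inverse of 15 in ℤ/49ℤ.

gcd(49, 15) = 1.
By Bézout, 15*(-13) + 49*(4) = 1.
So 15*-13 ≡ 1 (mod 49), and -13 mod 49 = 36.

36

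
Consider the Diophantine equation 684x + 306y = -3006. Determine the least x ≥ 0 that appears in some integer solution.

gcd(684, 306) = 18.
18 divides -3006, so solutions exist.
By Bézout, 684×(-4) + 306×(9) = 18.
Scale by -3006/18 = -167: (x₀, y₀) = (668, -1503).
General solution: x = 668 + 17t, y = -1503 - 38t for integer t.
x ≥ 0: smallest is 668 mod 17 = 5 (at t = -39), with y = -21.

5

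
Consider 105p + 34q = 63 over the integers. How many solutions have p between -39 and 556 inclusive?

17

gcd(105, 34) = 1  (105 = 3*34 + 3, 34 = 11*3 + 1, 3 = 3*1).
Back-substituting, 105*(-11) + 34*(34) = 1.
Scale by 63: particular solution (-693, 2142); reduce p mod 34: (21, -63).
General solution: p = 21 + 34t, q = -63 - 105t for integer t.
-39 ≤ 21 + 34t ≤ 556 gives t ∈ [-1, 15], which is 17 values.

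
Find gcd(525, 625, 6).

1

gcd(625, 525):
  625 = 1·525 + 100
  525 = 5·100 + 25
  100 = 4·25
so gcd(625, 525) = 25.
gcd(25, 6) = 1.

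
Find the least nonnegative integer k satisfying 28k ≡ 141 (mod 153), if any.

87

gcd(153, 28):
  153 = 5*28 + 13
  28 = 2*13 + 2
  13 = 6*2 + 1
  2 = 2*1
so gcd(153, 28) = 1.
1 divides 141, so solutions exist.
Back-substitute for Bézout coefficients:
  1 = 13 - 6*2
  ... = 28*(-71) + 153*(13)
So 28*(-71) ≡ 1 (mod 153); multiply by 141: k ≡ -10011 (mod 153).
Smallest nonnegative: k = -10011 mod 153 = 87.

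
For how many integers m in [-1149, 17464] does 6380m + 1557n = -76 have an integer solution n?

12

gcd(6380, 1557) = 1  (6380 = 4×1557 + 152, 1557 = 10×152 + 37, 152 = 4×37 + 4, 37 = 9×4 + 1, 4 = 4×1).
Back-substituting, 6380×(-379) + 1557×(1553) = 1.
Scale by -76: particular solution (28804, -118028); reduce m mod 1557: (778, -3188).
General solution: m = 778 + 1557t, n = -3188 - 6380t for integer t.
-1149 ≤ 778 + 1557t ≤ 17464 gives t ∈ [-1, 10], which is 12 values.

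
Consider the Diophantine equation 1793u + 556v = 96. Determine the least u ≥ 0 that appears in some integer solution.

152

gcd(1793, 556):
  1793 = 3×556 + 125
  556 = 4×125 + 56
  125 = 2×56 + 13
  56 = 4×13 + 4
  13 = 3×4 + 1
  4 = 4×1
so gcd(1793, 556) = 1.
1 divides 96, so solutions exist.
Back-substitute for Bézout coefficients:
  1 = 13 - 3×4
  ... = 1793×(129) + 556×(-416)
Scale by 96/1 = 96: (u₀, v₀) = (12384, -39936).
General solution: u = 12384 + 556t, v = -39936 - 1793t for integer t.
u ≥ 0: smallest is 12384 mod 556 = 152 (at t = -22), with v = -490.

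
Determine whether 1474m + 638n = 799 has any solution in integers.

no

gcd(1474, 638):
  1474 = 2*638 + 198
  638 = 3*198 + 44
  198 = 4*44 + 22
  44 = 2*22
so gcd(1474, 638) = 22.
22 does not divide 799 (remainder 7), so no integer solutions.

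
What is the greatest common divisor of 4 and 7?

gcd(7, 4):
  7 = 1*4 + 3
  4 = 1*3 + 1
  3 = 3*1
so gcd(7, 4) = 1.

1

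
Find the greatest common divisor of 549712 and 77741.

gcd(549712, 77741):
  549712 = 7*77741 + 5525
  77741 = 14*5525 + 391
  5525 = 14*391 + 51
  391 = 7*51 + 34
  51 = 1*34 + 17
  34 = 2*17
so gcd(549712, 77741) = 17.

17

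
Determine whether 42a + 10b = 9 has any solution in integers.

no

gcd(42, 10) = 2  (42 = 4×10 + 2, 10 = 5×2).
2 does not divide 9 (remainder 1), so no integer solutions.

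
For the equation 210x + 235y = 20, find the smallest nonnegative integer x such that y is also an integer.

18

gcd(235, 210) = 5  (235 = 1*210 + 25, 210 = 8*25 + 10, 25 = 2*10 + 5, 10 = 2*5).
5 divides 20, so solutions exist.
Back-substituting, 210*(-19) + 235*(17) = 5.
Scale by 20/5 = 4: (x₀, y₀) = (-76, 68).
General solution: x = -76 + 47t, y = 68 - 42t for integer t.
x ≥ 0: smallest is -76 mod 47 = 18 (at t = 2), with y = -16.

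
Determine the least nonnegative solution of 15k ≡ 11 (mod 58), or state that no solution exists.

51

gcd(58, 15) = 1.
1 divides 11, so solutions exist.
By Bézout, 15*(-27) + 58*(7) = 1.
So 15*(-27) ≡ 1 (mod 58); multiply by 11: k ≡ -297 (mod 58).
Smallest nonnegative: k = -297 mod 58 = 51.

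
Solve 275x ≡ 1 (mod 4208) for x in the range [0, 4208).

gcd(4208, 275):
  4208 = 15×275 + 83
  275 = 3×83 + 26
  83 = 3×26 + 5
  26 = 5×5 + 1
  5 = 5×1
so gcd(4208, 275) = 1.
Back-substitute for Bézout coefficients:
  1 = 26 - 5×5
  ... = 275×(811) + 4208×(-53)
So 275×811 ≡ 1 (mod 4208), and 811 mod 4208 = 811.

811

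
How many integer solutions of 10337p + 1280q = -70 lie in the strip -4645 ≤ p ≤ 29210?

gcd(10337, 1280) = 1  (10337 = 8·1280 + 97, 1280 = 13·97 + 19, 97 = 5·19 + 2, 19 = 9·2 + 1, 2 = 2·1).
Back-substituting, 10337·(-607) + 1280·(4902) = 1.
Scale by -70: particular solution (42490, -343140); reduce p mod 1280: (250, -2019).
General solution: p = 250 + 1280t, q = -2019 - 10337t for integer t.
-4645 ≤ 250 + 1280t ≤ 29210 gives t ∈ [-3, 22], which is 26 values.

26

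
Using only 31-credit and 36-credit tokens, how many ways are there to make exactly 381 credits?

1

Need nonnegative integers with 31j + 36k = 381.
gcd(31, 36) = 1, and 31·(7) + 36·(-6) = 1.
So (j₀, k₀) = (2667, -2286); general j = 2667 + 36t, k = -2286 - 31t.
j ≥ 0 ⇒ t ≥ -74; k ≥ 0 ⇒ t ≤ -74. That's 1 value of t.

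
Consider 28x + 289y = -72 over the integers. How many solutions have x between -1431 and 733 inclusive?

8

gcd(289, 28):
  289 = 10*28 + 9
  28 = 3*9 + 1
  9 = 9*1
so gcd(289, 28) = 1.
Back-substitute for Bézout coefficients:
  1 = 28 - 3*9
  ... = 28*(31) + 289*(-3)
Scale by -72: particular solution (-2232, 216); reduce x mod 289: (80, -8).
General solution: x = 80 + 289t, y = -8 - 28t for integer t.
-1431 ≤ 80 + 289t ≤ 733 gives t ∈ [-5, 2], which is 8 values.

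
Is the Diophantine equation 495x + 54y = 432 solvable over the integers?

yes

gcd(495, 54) = 9  (495 = 9*54 + 9, 54 = 6*9).
9 divides 432, so integer solutions exist.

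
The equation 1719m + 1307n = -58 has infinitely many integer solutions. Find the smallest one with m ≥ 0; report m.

1199

gcd(1719, 1307) = 1  (1719 = 1*1307 + 412, 1307 = 3*412 + 71, 412 = 5*71 + 57, 71 = 1*57 + 14, 57 = 4*14 + 1, 14 = 14*1).
1 divides -58, so solutions exist.
Back-substituting, 1719*(92) + 1307*(-121) = 1.
Scale by -58/1 = -58: (m₀, n₀) = (-5336, 7018).
General solution: m = -5336 + 1307t, n = 7018 - 1719t for integer t.
m ≥ 0: smallest is -5336 mod 1307 = 1199 (at t = 5), with n = -1577.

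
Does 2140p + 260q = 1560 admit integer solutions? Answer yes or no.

gcd(2140, 260) = 20  (2140 = 8·260 + 60, 260 = 4·60 + 20, 60 = 3·20).
20 divides 1560, so integer solutions exist.

yes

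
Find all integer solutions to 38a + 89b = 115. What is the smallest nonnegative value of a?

gcd(89, 38):
  89 = 2×38 + 13
  38 = 2×13 + 12
  13 = 1×12 + 1
  12 = 12×1
so gcd(89, 38) = 1.
1 divides 115, so solutions exist.
Back-substitute for Bézout coefficients:
  1 = 13 - 1×12
  ... = 38×(-7) + 89×(3)
Scale by 115/1 = 115: (a₀, b₀) = (-805, 345).
General solution: a = -805 + 89t, b = 345 - 38t for integer t.
a ≥ 0: smallest is -805 mod 89 = 85 (at t = 10), with b = -35.

85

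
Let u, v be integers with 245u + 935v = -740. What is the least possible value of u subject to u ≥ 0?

142

gcd(935, 245):
  935 = 3×245 + 200
  245 = 1×200 + 45
  200 = 4×45 + 20
  45 = 2×20 + 5
  20 = 4×5
so gcd(935, 245) = 5.
5 divides -740, so solutions exist.
Back-substitute for Bézout coefficients:
  5 = 45 - 2×20
  ... = 245×(42) + 935×(-11)
Scale by -740/5 = -148: (u₀, v₀) = (-6216, 1628).
General solution: u = -6216 + 187t, v = 1628 - 49t for integer t.
u ≥ 0: smallest is -6216 mod 187 = 142 (at t = 34), with v = -38.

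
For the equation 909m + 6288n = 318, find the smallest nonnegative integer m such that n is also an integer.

1958

gcd(6288, 909) = 3  (6288 = 6*909 + 834, 909 = 1*834 + 75, 834 = 11*75 + 9, 75 = 8*9 + 3, 9 = 3*3).
3 divides 318, so solutions exist.
Back-substituting, 909*(671) + 6288*(-97) = 3.
Scale by 318/3 = 106: (m₀, n₀) = (71126, -10282).
General solution: m = 71126 + 2096t, n = -10282 - 303t for integer t.
m ≥ 0: smallest is 71126 mod 2096 = 1958 (at t = -33), with n = -283.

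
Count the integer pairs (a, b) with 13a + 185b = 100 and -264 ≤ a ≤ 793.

6

gcd(185, 13) = 1.
By Bézout, 13·(57) + 185·(-4) = 1.
Particular solution: (150, -10).
General solution: a = 150 + 185t, b = -10 - 13t for integer t.
-264 ≤ 150 + 185t ≤ 793 gives t ∈ [-2, 3], which is 6 values.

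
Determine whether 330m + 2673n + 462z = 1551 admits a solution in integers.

yes

gcd(2673, 330):
  2673 = 8×330 + 33
  330 = 10×33
so gcd(2673, 330) = 33.
gcd(33, 462) = 33.
33 divides 1551, so integer solutions exist.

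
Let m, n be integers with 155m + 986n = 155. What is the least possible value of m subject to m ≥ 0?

1

gcd(986, 155):
  986 = 6·155 + 56
  155 = 2·56 + 43
  56 = 1·43 + 13
  43 = 3·13 + 4
  13 = 3·4 + 1
  4 = 4·1
so gcd(986, 155) = 1.
1 divides 155, so solutions exist.
Back-substitute for Bézout coefficients:
  1 = 13 - 3·4
  ... = 155·(-229) + 986·(36)
Scale by 155/1 = 155: (m₀, n₀) = (-35495, 5580).
General solution: m = -35495 + 986t, n = 5580 - 155t for integer t.
m ≥ 0: smallest is -35495 mod 986 = 1 (at t = 36), with n = 0.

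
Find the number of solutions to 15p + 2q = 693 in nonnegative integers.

gcd(15, 2):
  15 = 7×2 + 1
  2 = 2×1
so gcd(15, 2) = 1.
Back-substitute for Bézout coefficients:
  1 = 15 - 7×2
  ... = 15×(1) + 2×(-7)
Scale by 693: one solution is (693, -4851). Reduce p mod 2: (1, 339).
General: p = 1 + 2t, q = 339 - 15t.
p ≥ 0 ⇒ t ≥ 0; q ≥ 0 ⇒ t ≤ 22. So t ∈ [0, 22]: 23 solutions.

23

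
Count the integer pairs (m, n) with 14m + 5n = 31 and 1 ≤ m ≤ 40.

gcd(14, 5) = 1.
By Bézout, 14·(-1) + 5·(3) = 1.
Particular solution: (4, -5).
General solution: m = 4 + 5t, n = -5 - 14t for integer t.
1 ≤ 4 + 5t ≤ 40 gives t ∈ [0, 7], which is 8 values.

8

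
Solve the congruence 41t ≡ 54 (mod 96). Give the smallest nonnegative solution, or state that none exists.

6

gcd(96, 41) = 1  (96 = 2×41 + 14, 41 = 2×14 + 13, 14 = 1×13 + 1, 13 = 13×1).
1 divides 54, so solutions exist.
Back-substituting, 41×(-7) + 96×(3) = 1.
So 41×(-7) ≡ 1 (mod 96); multiply by 54: t ≡ -378 (mod 96).
Smallest nonnegative: t = -378 mod 96 = 6.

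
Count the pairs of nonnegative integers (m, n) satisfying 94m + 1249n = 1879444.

gcd(1249, 94) = 1  (1249 = 13*94 + 27, 94 = 3*27 + 13, 27 = 2*13 + 1, 13 = 13*1).
Back-substituting, 94*(-93) + 1249*(7) = 1.
Scale by 1879444: one solution is (-174788292, 13156108). Reduce m mod 1249: (515, 1466).
General: m = 515 + 1249t, n = 1466 - 94t.
m ≥ 0 ⇒ t ≥ 0; n ≥ 0 ⇒ t ≤ 15. So t ∈ [0, 15]: 16 solutions.

16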